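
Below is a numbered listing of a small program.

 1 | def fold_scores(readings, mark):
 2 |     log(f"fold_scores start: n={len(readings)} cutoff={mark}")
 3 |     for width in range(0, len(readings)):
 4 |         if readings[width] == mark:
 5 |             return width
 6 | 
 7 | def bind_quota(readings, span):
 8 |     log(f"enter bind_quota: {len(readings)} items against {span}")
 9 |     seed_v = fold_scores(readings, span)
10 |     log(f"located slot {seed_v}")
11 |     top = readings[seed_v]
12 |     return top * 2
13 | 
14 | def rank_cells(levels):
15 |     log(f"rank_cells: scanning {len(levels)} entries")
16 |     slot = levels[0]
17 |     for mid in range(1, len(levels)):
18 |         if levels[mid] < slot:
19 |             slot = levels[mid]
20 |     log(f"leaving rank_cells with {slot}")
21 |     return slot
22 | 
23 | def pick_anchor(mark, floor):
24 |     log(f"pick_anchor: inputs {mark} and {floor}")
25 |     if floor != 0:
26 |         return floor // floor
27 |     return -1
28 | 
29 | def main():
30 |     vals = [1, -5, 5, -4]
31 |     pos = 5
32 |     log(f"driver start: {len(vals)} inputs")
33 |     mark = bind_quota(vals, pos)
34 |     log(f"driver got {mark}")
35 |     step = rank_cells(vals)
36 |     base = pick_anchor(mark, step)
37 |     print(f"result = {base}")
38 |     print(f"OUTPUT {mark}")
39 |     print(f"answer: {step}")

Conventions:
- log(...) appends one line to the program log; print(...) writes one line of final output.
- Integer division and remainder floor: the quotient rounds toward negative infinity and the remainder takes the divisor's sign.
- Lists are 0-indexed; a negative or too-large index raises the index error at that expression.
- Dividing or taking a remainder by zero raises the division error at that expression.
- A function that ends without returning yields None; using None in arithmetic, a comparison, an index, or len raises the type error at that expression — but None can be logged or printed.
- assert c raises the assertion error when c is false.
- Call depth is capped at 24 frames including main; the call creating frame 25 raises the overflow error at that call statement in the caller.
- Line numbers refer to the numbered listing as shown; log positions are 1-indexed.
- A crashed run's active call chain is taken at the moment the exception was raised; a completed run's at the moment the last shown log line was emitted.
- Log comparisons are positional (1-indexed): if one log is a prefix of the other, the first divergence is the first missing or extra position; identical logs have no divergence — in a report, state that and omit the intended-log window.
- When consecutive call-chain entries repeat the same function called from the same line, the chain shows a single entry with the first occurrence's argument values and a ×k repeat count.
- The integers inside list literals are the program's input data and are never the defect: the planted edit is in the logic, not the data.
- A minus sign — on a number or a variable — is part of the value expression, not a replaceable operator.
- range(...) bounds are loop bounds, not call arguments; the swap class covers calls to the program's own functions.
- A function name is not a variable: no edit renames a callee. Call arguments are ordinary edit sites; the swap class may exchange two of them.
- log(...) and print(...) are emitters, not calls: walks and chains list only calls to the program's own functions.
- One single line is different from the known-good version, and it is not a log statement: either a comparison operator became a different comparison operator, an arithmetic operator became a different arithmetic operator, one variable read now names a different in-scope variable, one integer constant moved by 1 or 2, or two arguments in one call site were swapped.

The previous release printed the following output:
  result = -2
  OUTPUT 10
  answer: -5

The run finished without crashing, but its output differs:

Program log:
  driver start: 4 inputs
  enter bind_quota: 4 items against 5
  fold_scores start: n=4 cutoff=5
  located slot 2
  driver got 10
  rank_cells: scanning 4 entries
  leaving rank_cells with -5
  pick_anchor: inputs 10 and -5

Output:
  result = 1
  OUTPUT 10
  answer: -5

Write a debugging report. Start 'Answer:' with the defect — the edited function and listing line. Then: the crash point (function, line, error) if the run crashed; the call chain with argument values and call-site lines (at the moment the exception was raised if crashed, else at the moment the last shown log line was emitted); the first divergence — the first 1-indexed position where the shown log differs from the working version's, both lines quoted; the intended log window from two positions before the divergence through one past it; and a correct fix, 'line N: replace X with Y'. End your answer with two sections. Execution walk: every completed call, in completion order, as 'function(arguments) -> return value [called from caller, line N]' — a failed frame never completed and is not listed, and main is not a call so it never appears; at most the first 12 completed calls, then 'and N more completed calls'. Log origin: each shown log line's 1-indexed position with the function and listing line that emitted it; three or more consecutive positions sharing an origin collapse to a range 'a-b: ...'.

Answer: the defect is in pick_anchor at line 26.
Core observation: The logs agree in full; only the final output differs.
Call chain: main -> pick_anchor(10, -5) (called at line 36).
First divergence: none; the two logs match at every position.
Execution walk:
  fold_scores([1, -5, 5, -4], 5) -> 2  [called from bind_quota, line 9]
  bind_quota([1, -5, 5, -4], 5) -> 10  [called from main, line 33]
  rank_cells([1, -5, 5, -4]) -> -5  [called from main, line 35]
  pick_anchor(10, -5) -> 1  [called from main, line 36]
Log origins:
  1: emitted by main (line 32)
  2: emitted by bind_quota (line 8)
  3: emitted by fold_scores (line 2)
  4: emitted by bind_quota (line 10)
  5: emitted by main (line 34)
  6: emitted by rank_cells (line 15)
  7: emitted by rank_cells (line 20)
  8: emitted by pick_anchor (line 24)
A correct fix: line 26: replace `floor // floor` with `mark // floor`.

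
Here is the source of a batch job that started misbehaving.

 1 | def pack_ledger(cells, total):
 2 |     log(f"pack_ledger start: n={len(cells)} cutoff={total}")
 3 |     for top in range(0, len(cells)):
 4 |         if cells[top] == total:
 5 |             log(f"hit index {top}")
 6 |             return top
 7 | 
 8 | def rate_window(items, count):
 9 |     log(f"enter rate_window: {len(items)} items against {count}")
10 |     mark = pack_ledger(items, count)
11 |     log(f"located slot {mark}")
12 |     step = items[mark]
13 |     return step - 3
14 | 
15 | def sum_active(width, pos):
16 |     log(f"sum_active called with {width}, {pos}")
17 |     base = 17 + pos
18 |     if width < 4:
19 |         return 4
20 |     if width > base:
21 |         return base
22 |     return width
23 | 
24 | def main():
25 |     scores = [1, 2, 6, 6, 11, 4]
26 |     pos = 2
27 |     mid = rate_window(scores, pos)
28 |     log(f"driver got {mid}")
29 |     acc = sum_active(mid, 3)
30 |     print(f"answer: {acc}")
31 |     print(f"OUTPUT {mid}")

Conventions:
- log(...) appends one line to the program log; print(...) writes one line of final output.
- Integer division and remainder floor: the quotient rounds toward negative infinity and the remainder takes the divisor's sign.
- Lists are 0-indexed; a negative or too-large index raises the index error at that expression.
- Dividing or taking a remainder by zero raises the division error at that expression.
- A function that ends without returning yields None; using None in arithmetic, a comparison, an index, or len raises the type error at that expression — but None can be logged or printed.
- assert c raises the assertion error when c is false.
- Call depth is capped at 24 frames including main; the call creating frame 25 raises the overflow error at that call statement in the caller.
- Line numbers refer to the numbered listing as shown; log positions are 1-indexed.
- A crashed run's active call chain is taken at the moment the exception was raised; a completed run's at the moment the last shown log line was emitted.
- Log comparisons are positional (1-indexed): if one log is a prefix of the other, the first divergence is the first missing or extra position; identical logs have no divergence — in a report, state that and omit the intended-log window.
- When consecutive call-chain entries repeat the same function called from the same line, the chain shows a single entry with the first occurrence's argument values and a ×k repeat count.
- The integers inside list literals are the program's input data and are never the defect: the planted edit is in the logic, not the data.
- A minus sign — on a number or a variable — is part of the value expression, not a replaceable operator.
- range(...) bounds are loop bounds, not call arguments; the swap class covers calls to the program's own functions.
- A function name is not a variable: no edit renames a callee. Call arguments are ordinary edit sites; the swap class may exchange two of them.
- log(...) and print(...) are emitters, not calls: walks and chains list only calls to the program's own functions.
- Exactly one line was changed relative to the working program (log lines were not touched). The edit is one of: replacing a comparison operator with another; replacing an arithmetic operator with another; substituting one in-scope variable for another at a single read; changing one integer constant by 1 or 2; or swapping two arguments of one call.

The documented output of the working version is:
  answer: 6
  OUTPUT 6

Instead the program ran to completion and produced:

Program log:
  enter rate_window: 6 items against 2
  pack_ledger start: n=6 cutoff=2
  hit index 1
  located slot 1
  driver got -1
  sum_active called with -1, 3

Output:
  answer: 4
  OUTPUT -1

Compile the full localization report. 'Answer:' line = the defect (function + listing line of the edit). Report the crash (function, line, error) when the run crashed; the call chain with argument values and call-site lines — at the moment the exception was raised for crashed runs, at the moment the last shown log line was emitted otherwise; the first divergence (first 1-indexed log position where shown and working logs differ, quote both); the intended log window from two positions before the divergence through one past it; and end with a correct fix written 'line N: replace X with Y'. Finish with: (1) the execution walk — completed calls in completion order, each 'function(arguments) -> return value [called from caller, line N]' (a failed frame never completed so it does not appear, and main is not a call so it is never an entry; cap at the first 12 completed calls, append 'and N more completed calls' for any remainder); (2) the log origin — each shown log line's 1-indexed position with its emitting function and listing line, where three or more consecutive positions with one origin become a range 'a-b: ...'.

Answer: the defect is in rate_window at line 13.
The tell: The earliest visible damage is log position 5 — 'driver got -1' rather than the intended 'driver got 6'.
Call chain: main -> sum_active(-1, 3) (called at line 29).
First divergence: at position 5 the run shows 'driver got -1' where the working version logs 'driver got 6'.
Intended log window:
  3: hit index 1
  4: located slot 1
  5: driver got 6
  6: sum_active called with 6, 3
Execution walk:
  pack_ledger([1, 2, 6, 6, 11, 4], 2) -> 1  [called from rate_window, line 10]
  rate_window([1, 2, 6, 6, 11, 4], 2) -> -1  [called from main, line 27]
  sum_active(-1, 3) -> 4  [called from main, line 29]
Origin of each log line:
  1: logged in rate_window at line 9
  2: logged in pack_ledger at line 2
  3: logged in pack_ledger at line 5
  4: logged in rate_window at line 11
  5: logged in main at line 28
  6: logged in sum_active at line 16
A correct fix: line 13: replace `-` with `*`.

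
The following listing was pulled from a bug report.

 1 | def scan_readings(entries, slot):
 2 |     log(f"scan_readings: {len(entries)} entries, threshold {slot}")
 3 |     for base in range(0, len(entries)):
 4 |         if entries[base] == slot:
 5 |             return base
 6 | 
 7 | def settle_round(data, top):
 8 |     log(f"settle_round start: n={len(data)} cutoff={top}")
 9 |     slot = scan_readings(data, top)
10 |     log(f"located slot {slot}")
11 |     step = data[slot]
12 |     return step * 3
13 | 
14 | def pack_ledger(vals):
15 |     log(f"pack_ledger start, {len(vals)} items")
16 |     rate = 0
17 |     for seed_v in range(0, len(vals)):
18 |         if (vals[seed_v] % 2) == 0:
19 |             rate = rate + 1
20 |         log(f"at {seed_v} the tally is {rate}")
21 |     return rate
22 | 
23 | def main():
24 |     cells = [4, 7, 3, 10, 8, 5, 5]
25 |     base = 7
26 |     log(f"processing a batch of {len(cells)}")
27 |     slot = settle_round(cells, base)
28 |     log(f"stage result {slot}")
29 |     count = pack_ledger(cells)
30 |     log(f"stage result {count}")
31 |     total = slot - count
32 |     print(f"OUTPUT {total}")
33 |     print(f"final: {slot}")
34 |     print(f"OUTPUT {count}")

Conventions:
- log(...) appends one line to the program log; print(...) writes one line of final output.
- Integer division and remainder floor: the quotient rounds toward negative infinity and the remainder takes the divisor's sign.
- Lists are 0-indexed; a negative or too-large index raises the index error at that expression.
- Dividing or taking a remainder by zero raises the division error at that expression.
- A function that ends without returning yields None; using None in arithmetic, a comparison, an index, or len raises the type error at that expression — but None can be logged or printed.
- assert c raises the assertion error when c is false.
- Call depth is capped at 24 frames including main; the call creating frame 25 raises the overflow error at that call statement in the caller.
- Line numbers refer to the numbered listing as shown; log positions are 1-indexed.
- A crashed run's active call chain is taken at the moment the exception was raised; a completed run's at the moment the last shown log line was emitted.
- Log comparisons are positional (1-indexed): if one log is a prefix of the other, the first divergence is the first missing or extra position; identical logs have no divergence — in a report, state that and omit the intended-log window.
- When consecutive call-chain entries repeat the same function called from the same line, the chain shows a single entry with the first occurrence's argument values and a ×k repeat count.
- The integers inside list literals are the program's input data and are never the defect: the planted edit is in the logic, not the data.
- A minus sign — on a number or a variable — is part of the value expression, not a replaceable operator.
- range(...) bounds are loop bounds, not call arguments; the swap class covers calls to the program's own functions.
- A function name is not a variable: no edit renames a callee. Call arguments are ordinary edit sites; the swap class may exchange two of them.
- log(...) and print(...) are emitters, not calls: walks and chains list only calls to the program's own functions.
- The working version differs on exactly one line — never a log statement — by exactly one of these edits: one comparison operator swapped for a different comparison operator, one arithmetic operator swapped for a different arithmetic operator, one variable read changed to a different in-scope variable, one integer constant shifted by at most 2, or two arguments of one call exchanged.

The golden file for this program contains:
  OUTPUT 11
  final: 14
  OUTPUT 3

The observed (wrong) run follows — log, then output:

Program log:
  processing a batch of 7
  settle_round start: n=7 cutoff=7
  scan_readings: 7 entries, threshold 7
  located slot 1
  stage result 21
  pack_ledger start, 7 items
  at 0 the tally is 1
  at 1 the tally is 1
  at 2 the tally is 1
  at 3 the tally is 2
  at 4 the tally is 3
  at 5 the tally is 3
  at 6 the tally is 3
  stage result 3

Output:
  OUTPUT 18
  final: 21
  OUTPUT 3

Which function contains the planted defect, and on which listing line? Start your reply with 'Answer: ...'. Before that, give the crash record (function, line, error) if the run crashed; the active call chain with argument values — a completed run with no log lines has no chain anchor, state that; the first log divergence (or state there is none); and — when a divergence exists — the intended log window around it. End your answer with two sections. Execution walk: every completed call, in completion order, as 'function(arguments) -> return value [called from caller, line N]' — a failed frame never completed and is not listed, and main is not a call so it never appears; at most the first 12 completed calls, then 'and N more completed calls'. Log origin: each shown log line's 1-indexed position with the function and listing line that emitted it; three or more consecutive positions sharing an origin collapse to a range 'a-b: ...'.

Answer: the defect is in settle_round at line 12.
The tell: Everything matches until log position 5, which reads 'stage result 21' in place of 'stage result 14'.
Call chain: main.
First divergence: position 5; shown 'stage result 21' vs intended 'stage result 14'.
Intended log window:
  3: scan_readings: 7 entries, threshold 7
  4: located slot 1
  5: stage result 14
  6: pack_ledger start, 7 items
Execution walk:
  scan_readings([4, 7, 3, 10, 8, 5, 5], 7) -> 1  [called from settle_round, line 9]
  settle_round([4, 7, 3, 10, 8, 5, 5], 7) -> 21  [called from main, line 27]
  pack_ledger([4, 7, 3, 10, 8, 5, 5]) -> 3  [called from main, line 29]
Log line origins:
  1 — main, line 26
  2 — settle_round, line 8
  3 — scan_readings, line 2
  4 — settle_round, line 10
  5 — main, line 28
  6 — pack_ledger, line 15
  7-13 — pack_ledger, line 20
  14 — main, line 30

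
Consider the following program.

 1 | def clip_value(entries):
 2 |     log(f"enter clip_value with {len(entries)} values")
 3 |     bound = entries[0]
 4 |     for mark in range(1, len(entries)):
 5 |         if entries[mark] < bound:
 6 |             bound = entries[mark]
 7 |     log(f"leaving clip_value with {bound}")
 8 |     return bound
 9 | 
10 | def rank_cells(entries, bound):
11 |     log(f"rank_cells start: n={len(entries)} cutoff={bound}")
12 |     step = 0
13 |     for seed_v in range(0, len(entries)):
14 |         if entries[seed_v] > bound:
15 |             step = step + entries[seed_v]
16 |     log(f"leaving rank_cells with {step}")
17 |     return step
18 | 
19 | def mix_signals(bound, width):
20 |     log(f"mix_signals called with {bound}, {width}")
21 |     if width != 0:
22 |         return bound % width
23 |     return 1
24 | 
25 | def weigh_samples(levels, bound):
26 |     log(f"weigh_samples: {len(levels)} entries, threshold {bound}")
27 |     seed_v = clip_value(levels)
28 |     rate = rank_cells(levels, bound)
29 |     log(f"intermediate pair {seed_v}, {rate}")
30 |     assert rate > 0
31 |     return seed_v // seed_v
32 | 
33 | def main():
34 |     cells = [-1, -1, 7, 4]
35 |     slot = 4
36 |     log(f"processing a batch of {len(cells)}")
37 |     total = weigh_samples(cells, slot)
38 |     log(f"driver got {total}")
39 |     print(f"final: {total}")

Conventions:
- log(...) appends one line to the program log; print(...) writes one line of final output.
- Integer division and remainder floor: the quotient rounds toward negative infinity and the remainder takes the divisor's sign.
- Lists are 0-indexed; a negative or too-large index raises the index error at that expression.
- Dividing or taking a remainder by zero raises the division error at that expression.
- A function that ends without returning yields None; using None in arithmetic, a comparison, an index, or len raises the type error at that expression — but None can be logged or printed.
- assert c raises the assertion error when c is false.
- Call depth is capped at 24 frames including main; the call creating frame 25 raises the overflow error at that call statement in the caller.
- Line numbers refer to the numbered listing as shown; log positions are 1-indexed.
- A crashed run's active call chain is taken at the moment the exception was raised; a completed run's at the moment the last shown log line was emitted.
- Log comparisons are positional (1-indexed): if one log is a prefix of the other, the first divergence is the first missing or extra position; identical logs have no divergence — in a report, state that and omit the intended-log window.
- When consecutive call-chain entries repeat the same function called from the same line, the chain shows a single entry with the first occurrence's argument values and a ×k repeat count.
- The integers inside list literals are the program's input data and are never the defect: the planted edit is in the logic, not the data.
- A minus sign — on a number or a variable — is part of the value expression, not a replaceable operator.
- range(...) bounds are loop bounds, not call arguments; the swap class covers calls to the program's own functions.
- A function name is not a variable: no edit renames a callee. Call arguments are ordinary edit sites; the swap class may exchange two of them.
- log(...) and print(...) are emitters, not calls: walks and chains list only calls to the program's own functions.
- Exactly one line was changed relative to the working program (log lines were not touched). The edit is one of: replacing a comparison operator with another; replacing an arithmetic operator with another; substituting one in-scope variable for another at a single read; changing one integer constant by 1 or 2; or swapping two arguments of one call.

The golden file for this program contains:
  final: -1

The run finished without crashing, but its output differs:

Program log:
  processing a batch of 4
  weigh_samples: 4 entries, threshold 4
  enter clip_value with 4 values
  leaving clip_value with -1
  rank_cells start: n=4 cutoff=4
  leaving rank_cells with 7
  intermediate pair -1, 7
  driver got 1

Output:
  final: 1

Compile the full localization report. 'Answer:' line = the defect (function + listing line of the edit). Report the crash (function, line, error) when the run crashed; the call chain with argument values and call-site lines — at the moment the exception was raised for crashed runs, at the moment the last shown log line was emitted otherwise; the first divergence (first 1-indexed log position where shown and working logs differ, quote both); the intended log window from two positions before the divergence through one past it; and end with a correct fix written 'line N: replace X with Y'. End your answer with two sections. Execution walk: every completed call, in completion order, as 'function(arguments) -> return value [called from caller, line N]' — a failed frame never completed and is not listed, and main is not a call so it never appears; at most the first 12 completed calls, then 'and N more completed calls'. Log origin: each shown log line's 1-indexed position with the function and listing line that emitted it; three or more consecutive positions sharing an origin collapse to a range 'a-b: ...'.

Answer: the defect is in weigh_samples at line 31.
Key fact: At log position 8 the runs split — shown 'driver got 1', but the working version logs 'driver got -1'.
Call chain: main.
First divergence: position 8 — the shown line 'driver got 1' should read 'driver got -1'.
Intended log window:
  6: leaving rank_cells with 7
  7: intermediate pair -1, 7
  8: driver got -1
Execution walk:
  clip_value([-1, -1, 7, 4]) -> -1  [called from weigh_samples, line 27]
  rank_cells([-1, -1, 7, 4], 4) -> 7  [called from weigh_samples, line 28]
  weigh_samples([-1, -1, 7, 4], 4) -> 1  [called from main, line 37]
Log origins:
  1: from main, line 36
  2: from weigh_samples, line 26
  3: from clip_value, line 2
  4: from clip_value, line 7
  5: from rank_cells, line 11
  6: from rank_cells, line 16
  7: from weigh_samples, line 29
  8: from main, line 38
A correct fix: line 31: replace `seed_v // seed_v` with `seed_v // rate`.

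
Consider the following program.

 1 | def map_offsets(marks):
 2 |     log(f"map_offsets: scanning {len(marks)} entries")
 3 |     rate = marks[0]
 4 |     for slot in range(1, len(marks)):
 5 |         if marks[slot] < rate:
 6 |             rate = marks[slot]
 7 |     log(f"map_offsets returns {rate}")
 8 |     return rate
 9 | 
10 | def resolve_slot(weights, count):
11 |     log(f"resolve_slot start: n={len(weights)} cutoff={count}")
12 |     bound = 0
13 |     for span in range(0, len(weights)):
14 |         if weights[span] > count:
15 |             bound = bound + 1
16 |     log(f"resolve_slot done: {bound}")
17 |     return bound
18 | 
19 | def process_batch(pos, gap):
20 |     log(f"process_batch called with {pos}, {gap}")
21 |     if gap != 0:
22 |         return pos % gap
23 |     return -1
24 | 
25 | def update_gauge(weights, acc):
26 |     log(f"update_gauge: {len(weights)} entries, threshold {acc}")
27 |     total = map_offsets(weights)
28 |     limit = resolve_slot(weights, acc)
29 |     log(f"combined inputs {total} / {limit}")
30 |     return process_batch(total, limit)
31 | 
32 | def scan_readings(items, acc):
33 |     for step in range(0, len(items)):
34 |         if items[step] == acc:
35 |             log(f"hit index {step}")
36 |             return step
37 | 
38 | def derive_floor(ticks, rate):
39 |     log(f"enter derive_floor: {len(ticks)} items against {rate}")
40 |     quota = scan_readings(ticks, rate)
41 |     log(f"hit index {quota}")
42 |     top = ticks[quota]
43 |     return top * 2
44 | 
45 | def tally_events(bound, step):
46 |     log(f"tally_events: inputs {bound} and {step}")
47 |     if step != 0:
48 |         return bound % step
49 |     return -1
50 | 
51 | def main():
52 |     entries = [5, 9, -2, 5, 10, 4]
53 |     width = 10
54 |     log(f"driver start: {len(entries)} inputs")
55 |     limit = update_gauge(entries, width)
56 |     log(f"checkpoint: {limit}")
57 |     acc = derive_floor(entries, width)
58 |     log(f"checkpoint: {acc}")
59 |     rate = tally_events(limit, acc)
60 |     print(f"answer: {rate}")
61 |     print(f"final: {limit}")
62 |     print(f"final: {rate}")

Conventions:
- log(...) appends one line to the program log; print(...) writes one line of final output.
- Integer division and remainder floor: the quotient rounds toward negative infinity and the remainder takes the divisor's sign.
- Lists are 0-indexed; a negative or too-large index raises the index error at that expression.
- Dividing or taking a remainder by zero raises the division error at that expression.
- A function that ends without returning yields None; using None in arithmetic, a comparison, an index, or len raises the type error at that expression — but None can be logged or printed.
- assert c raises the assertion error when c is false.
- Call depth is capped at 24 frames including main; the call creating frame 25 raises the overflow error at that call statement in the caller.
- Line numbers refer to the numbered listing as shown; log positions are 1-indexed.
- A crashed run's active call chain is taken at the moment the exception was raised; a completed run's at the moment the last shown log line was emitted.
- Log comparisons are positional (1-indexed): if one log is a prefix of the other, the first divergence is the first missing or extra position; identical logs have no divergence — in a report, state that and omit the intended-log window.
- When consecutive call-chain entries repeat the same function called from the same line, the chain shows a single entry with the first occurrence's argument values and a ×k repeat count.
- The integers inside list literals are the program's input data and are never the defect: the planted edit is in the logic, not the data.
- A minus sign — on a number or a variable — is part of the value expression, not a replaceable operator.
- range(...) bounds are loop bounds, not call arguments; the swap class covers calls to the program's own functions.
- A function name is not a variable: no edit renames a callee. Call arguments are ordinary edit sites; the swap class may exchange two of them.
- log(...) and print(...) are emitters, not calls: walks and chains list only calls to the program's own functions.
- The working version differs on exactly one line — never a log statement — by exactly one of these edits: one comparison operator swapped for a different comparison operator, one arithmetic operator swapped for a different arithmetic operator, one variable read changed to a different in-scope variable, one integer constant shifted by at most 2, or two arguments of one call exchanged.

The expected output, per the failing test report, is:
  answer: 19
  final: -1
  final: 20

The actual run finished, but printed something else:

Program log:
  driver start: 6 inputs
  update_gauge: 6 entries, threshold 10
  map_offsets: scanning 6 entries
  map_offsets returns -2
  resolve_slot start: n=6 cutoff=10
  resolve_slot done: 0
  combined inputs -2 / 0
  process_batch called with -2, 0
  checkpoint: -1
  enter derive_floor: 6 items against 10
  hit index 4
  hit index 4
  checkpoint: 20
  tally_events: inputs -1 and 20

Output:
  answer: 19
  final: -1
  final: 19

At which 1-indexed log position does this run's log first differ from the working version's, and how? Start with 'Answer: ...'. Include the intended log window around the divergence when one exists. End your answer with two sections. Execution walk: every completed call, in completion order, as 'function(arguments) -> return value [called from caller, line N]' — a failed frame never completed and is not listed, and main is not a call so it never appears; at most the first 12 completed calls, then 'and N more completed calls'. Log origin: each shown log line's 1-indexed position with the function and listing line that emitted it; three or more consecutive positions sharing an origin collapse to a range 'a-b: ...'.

Answer: none (the log streams are identical).
Execution walk:
  map_offsets([5, 9, -2, 5, 10, 4]) -> -2  [called from update_gauge, line 27]
  resolve_slot([5, 9, -2, 5, 10, 4], 10) -> 0  [called from update_gauge, line 28]
  process_batch(-2, 0) -> -1  [called from update_gauge, line 30]
  update_gauge([5, 9, -2, 5, 10, 4], 10) -> -1  [called from main, line 55]
  scan_readings([5, 9, -2, 5, 10, 4], 10) -> 4  [called from derive_floor, line 40]
  derive_floor([5, 9, -2, 5, 10, 4], 10) -> 20  [called from main, line 57]
  tally_events(-1, 20) -> 19  [called from main, line 59]
Log origins:
  1 — main, line 54
  2 — update_gauge, line 26
  3 — map_offsets, line 2
  4 — map_offsets, line 7
  5 — resolve_slot, line 11
  6 — resolve_slot, line 16
  7 — update_gauge, line 29
  8 — process_batch, line 20
  9 — main, line 56
  10 — derive_floor, line 39
  11 — scan_readings, line 35
  12 — derive_floor, line 41
  13 — main, line 58
  14 — tally_events, line 46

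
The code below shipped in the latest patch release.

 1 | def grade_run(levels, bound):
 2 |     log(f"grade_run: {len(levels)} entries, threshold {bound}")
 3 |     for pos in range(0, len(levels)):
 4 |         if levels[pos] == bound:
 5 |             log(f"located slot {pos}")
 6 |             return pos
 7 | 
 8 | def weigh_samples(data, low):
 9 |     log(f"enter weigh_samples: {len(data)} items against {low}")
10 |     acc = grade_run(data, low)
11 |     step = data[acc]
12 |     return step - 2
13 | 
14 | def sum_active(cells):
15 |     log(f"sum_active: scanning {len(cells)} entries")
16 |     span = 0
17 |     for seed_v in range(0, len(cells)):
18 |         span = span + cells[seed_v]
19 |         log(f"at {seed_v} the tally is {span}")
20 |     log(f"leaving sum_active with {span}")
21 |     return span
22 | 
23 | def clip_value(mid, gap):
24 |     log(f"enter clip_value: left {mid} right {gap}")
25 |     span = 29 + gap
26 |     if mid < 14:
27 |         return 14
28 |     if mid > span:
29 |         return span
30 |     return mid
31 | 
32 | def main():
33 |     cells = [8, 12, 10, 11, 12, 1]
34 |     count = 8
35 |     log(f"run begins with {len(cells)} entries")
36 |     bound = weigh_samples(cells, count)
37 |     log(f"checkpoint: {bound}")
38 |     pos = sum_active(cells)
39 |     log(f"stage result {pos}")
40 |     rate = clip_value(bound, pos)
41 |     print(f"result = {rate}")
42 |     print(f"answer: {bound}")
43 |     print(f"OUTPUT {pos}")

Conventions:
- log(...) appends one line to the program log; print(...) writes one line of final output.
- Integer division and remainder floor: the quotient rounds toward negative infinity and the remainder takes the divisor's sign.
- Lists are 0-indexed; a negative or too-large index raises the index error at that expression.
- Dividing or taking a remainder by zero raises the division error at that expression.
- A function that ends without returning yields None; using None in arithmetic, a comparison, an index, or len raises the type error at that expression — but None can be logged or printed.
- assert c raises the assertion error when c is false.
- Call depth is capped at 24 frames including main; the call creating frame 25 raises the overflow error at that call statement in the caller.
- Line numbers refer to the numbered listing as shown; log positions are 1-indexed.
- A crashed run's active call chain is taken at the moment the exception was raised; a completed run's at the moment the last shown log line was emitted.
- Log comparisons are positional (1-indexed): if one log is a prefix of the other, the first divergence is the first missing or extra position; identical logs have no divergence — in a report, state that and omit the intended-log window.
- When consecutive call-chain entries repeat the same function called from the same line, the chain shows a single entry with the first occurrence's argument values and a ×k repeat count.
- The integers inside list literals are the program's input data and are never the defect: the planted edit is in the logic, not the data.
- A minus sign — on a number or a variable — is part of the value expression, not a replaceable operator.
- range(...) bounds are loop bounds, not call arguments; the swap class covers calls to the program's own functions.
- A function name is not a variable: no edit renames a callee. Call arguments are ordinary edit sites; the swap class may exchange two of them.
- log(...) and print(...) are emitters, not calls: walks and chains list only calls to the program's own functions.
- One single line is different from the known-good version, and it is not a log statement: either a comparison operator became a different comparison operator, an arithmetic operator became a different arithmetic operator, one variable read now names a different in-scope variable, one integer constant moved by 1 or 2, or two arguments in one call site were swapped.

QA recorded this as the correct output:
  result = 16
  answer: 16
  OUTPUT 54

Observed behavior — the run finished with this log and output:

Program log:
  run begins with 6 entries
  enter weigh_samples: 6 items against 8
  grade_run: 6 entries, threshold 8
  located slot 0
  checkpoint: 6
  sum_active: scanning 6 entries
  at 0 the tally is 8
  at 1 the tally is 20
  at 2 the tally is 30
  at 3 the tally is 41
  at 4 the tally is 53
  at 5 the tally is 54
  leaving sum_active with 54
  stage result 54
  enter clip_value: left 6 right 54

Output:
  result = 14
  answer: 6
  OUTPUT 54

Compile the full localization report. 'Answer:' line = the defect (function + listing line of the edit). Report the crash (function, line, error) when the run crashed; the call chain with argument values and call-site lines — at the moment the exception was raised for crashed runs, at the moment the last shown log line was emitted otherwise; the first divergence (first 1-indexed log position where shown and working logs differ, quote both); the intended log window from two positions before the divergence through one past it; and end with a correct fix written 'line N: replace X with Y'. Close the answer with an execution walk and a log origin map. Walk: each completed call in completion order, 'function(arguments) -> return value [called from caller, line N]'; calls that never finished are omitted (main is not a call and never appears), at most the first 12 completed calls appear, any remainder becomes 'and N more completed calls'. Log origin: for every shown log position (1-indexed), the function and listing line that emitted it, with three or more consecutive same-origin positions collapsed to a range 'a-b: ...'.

Answer: the defect is in weigh_samples at line 12.
Key fact: The earliest visible damage is log position 5 — 'checkpoint: 6' rather than the intended 'checkpoint: 16'.
Call chain: main -> clip_value(6, 54) (called at line 40).
First divergence: position 5; shown 'checkpoint: 6' vs intended 'checkpoint: 16'.
Intended log window:
  3: grade_run: 6 entries, threshold 8
  4: located slot 0
  5: checkpoint: 16
  6: sum_active: scanning 6 entries
Execution walk:
  grade_run([8, 12, 10, 11, 12, 1], 8) -> 0  [called from weigh_samples, line 10]
  weigh_samples([8, 12, 10, 11, 12, 1], 8) -> 6  [called from main, line 36]
  sum_active([8, 12, 10, 11, 12, 1]) -> 54  [called from main, line 38]
  clip_value(6, 54) -> 14  [called from main, line 40]
Log origin:
  1: logged in main at line 35
  2: logged in weigh_samples at line 9
  3: logged in grade_run at line 2
  4: logged in grade_run at line 5
  5: logged in main at line 37
  6: logged in sum_active at line 15
  7-12: logged in sum_active at line 19
  13: logged in sum_active at line 20
  14: logged in main at line 39
  15: logged in clip_value at line 24
A correct fix: line 12: replace `-` with `*`.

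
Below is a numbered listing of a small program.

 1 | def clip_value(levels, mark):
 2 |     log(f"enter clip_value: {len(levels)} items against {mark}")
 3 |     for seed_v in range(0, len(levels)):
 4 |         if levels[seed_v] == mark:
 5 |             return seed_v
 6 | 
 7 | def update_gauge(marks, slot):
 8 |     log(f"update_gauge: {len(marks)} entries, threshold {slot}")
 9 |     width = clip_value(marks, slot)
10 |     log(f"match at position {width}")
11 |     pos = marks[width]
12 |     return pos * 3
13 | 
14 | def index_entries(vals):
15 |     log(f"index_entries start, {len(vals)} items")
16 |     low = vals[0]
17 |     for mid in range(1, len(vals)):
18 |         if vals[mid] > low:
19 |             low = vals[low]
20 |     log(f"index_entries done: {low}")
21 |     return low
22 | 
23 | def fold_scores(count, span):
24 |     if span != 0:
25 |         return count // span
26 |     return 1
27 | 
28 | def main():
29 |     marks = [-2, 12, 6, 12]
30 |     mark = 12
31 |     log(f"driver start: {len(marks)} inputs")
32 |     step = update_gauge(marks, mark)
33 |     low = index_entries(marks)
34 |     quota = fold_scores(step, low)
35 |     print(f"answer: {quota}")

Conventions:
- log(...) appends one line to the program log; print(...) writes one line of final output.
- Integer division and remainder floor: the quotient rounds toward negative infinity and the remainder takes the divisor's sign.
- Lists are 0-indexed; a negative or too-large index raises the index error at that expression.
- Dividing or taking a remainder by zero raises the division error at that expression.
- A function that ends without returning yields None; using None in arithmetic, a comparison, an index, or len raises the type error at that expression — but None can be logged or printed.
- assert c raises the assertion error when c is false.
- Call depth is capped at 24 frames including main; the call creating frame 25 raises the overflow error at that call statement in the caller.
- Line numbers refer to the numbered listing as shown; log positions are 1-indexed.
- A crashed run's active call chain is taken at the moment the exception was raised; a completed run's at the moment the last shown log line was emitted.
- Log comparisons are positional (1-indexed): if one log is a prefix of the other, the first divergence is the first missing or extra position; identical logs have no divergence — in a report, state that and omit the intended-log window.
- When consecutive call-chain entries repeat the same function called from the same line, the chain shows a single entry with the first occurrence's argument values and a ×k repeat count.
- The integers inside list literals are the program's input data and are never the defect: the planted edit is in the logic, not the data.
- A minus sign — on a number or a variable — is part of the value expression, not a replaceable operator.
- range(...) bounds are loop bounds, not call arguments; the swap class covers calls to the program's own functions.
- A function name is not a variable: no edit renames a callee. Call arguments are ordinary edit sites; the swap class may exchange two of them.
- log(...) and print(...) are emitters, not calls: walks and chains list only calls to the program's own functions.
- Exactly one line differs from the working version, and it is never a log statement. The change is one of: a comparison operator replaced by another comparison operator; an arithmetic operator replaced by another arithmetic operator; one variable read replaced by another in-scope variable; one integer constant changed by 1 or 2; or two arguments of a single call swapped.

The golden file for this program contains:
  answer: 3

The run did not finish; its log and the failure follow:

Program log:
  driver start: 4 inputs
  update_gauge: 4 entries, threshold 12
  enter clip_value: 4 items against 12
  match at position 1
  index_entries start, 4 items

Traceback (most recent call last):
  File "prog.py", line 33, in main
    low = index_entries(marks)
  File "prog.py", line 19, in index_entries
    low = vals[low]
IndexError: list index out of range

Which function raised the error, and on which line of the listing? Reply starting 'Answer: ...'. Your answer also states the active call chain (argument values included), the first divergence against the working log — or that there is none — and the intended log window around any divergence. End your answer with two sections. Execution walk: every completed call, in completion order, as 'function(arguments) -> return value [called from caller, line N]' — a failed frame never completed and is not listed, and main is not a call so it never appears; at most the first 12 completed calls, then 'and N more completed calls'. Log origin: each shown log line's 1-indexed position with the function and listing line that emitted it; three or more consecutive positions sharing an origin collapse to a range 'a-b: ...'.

Answer: the error was raised in index_entries, line 19.
The tell: After 5 matching log lines the faulty run goes silent, while the working version continues with 'index_entries done: 12'.
Call chain: main -> index_entries([-2, 12, 6, 12]) (called at line 33).
First divergence: position 6 — the faulty run's log ends after 5 lines; the working version continues with 'index_entries done: 12'.
Intended log window:
  4: match at position 1
  5: index_entries start, 4 items
  6: index_entries done: 12
Execution walk:
  clip_value([-2, 12, 6, 12], 12) -> 1  [called from update_gauge, line 9]
  update_gauge([-2, 12, 6, 12], 12) -> 36  [called from main, line 32]
Log origins:
  1: from main, line 31
  2: from update_gauge, line 8
  3: from clip_value, line 2
  4: from update_gauge, line 10
  5: from index_entries, line 15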